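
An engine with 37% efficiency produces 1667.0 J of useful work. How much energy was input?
W_in = W_out/η = 1667.0/0.37 = 4505.4 J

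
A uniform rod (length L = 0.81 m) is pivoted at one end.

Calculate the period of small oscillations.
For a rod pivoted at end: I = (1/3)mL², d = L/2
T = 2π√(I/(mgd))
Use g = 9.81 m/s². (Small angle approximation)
I/m = (1/3)L² = 0.2187 m²; d = L/2 = 0.405 m
T = 2π√(I/(mgd)) = 2π√(0.2187/(9.81×0.405)) = 1.474 s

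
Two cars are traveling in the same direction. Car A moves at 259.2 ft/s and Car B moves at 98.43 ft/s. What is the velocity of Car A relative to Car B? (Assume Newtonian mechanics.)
v_rel = v_A - v_B = 259.2 - 98.43 = 160.8 ft/s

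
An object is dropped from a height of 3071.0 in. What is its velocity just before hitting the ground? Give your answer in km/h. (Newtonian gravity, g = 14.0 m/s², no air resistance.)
v = √(2gh) (with unit conversion) = 168.2 km/h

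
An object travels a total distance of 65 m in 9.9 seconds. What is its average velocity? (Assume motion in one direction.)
v_avg = Δd / Δt = 65 / 9.9 = 6.57 m/s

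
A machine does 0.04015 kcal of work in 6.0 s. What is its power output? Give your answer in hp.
P = W/t = 168 J / 6 s = 28 W = 0.03755 hp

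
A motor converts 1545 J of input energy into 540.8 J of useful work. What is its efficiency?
η = W_out/W_in = 540.8/1545 = 0.35 = 35.0%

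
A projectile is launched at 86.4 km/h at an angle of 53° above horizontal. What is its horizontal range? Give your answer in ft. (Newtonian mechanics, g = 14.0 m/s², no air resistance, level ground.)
R = v₀² sin(2θ) / g (with unit conversion) = 129.8 ft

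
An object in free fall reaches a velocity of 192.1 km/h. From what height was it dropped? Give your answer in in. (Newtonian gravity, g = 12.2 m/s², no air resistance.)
h = v²/(2g) (with unit conversion) = 4594.0 in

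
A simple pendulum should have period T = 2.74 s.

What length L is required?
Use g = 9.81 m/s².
T = 2π√(L/g) → L = g(T/2π)² = 9.81×(2.74/2π)² = 1.866 m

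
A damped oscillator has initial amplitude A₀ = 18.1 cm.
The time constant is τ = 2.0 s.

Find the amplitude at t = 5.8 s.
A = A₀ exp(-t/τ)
A = A₀ exp(−t/τ) = 18.1×exp(−5.8/2.0) = 0.9959 cm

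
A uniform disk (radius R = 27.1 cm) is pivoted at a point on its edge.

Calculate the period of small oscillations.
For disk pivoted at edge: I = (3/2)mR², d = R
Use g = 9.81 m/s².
I/m = (3/2)R² = 0.1102 m²; d = R = 0.271 m
T = 2π√((3/2)R²/(gR)) = 2π√(3R/(2g)) = 1.279 s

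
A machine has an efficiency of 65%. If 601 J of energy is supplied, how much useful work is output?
W_out = η × W_in = 0.65 × 601 = 390.65 J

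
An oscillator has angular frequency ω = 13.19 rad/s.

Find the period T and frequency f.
T = 2π/ω = 2π/13.19 = 0.4764 s; f = ω/2π = 2.099 Hz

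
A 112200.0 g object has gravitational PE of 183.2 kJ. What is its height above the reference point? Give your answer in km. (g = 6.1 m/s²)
PE = mgh → h = PE/(mg) = 1.832e+05 J / (112.2 kg × 6.1 m/s²) = 267.7 m = 0.2677 km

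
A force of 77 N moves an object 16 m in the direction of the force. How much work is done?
W = Fd = 77×16 = 1232.0 J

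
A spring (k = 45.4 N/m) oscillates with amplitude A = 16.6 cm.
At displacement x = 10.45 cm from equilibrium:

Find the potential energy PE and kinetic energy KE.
E_total = ½kA² = ½×45.4×(0.166)² = 0.6255 J
PE = ½kx² = ½×45.4×(0.1045)² = 0.2479 J
KE = E_total − PE = 0.3776 J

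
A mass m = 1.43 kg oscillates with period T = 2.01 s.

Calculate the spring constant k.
T = 2π√(m/k) → k = m(2π/T)² = 1.43×(2π/2.01)² = 13.97 N/m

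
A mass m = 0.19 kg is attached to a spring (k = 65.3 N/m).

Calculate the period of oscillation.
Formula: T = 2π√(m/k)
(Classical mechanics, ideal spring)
T = 2π√(m/k) = 2π√(0.19/65.3) = 0.3389 s; f = 1/T = 2.951 Hz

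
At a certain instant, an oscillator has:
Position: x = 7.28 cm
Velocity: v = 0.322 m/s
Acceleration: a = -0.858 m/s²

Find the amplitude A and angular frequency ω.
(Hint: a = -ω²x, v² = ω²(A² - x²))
a = −ω²x → ω = √(|a|/x) = √(0.858/0.0728) = 3.433 rad/s
v² = ω²(A² − x²) → A = √(x² + v²/ω²) = √(0.0728² + 0.322²/3.433²) = 0.1187 m = 11.87 cm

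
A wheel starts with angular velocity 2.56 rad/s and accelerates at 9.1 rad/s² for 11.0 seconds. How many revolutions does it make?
θ = ω₀t + ½αt² = 2.56×11.0 + ½×9.1×11.0² = 578.71 rad
Revolutions = θ/(2π) = 578.71/(2π) = 92.1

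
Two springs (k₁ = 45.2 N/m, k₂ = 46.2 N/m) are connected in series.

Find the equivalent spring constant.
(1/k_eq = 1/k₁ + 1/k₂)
1/k_eq = 1/45.2 + 1/46.2 = 0.043769; k_eq = 22.85 N/m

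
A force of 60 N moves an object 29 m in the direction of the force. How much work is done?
W = Fd = 60×29 = 1740.0 J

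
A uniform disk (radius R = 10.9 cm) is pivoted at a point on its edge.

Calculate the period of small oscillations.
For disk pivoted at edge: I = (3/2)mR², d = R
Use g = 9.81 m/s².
I/m = (3/2)R² = 0.01782 m²; d = R = 0.109 m
T = 2π√((3/2)R²/(gR)) = 2π√(3R/(2g)) = 0.8112 s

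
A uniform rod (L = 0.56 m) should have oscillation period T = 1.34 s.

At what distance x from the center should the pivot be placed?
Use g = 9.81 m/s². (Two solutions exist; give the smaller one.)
T = 2π√((L²/12 + x²)/(gx)). Let c = T²g/(4π²) = 0.4462.
x² − cx + L²/12 = 0 → x = (c − √(c² − L²/3))/2 = 0.06935 m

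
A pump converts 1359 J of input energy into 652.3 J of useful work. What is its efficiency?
η = W_out/W_in = 652.3/1359 = 0.48 = 48.0%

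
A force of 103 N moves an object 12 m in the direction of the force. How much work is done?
W = Fd = 103×12 = 1236.0 J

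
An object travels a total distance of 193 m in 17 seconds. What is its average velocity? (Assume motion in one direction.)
v_avg = Δd / Δt = 193 / 17 = 11.35 m/s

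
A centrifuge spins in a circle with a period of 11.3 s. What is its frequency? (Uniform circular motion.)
f = 1/T = 1/11.3 = 0.0885 Hz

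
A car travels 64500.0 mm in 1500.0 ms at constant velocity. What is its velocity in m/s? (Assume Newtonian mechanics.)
v = d/t (with unit conversion) = 43.0 m/s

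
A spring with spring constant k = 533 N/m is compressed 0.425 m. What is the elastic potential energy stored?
PE = ½kx² = ½×533×0.425² = 48.14 J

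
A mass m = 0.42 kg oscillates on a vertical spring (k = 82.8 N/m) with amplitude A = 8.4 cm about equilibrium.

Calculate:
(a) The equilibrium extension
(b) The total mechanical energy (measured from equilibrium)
x_eq = mg/k = 0.42×9.81/82.8 = 0.04976 m = 4.976 cm
E = ½kA² = ½×82.8×(0.084)² = 0.2921 J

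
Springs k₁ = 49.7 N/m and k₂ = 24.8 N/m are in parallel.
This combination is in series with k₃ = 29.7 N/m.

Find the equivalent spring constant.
k₁₂ = k₁ + k₂ = 74.5 N/m (parallel)
1/k_eq = 1/k₁₂ + 1/k₃ → k_eq = 21.23 N/m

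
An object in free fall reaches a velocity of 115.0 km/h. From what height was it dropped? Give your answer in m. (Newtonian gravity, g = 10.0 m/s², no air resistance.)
h = v²/(2g) (with unit conversion) = 51.02 m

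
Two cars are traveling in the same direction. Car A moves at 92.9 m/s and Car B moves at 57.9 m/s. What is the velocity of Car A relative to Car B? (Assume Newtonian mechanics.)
v_rel = v_A - v_B = 92.9 - 57.9 = 35.0 m/s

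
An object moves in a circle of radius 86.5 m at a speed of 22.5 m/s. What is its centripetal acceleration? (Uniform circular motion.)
a_c = v²/r = 22.5²/86.5 = 506.25/86.5 = 5.85 m/s²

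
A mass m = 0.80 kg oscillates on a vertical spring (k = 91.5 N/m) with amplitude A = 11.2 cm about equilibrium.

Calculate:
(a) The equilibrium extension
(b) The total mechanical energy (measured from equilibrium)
x_eq = mg/k = 0.8×9.81/91.5 = 0.08577 m = 8.577 cm
E = ½kA² = ½×91.5×(0.112)² = 0.5739 J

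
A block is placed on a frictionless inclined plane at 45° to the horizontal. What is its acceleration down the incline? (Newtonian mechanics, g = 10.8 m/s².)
a = g sin(θ) = 10.8 × sin(45°) = 10.8 × 0.7071 = 7.64 m/s²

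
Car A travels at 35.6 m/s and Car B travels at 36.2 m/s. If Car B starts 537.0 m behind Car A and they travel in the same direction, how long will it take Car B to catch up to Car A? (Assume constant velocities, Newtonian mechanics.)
Relative speed: v_rel = 36.2 - 35.6 = 0.6 m/s
Time to catch: t = d₀/v_rel = 537.0/0.6 = 895.0 s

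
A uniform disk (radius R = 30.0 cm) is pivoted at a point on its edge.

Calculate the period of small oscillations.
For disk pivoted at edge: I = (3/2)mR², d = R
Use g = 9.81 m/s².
I/m = (3/2)R² = 0.135 m²; d = R = 0.3 m
T = 2π√((3/2)R²/(gR)) = 2π√(3R/(2g)) = 1.346 s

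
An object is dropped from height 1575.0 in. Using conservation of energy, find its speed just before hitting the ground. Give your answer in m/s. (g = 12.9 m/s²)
mgh = ½mv² → v = √(2gh) = √(2×12.9×40) = 32.13 m/s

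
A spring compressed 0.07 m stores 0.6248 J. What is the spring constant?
PE = ½kx² → k = 2PE/x² = 2×0.6248/0.07² = 255.0 N/m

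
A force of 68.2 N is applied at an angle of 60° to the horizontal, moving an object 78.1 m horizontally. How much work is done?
W = Fd cosθ = 68.2×78.1×cos(60°) = 2663.2 J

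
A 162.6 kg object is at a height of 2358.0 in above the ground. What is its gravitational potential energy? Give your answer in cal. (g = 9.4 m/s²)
PE = mgh = 162.6 kg × 9.4 m/s² × 59.89 m = 9.154e+04 J = 21880.0 cal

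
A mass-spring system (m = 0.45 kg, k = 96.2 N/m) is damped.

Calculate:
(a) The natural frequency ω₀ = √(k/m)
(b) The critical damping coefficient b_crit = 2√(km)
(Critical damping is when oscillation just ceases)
ω₀ = √(k/m) = √(96.2/0.45) = 14.62 rad/s
b_crit = 2√(km) = 2√(96.2×0.45) = 13.16 kg/s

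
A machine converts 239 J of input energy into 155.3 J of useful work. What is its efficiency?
η = W_out/W_in = 155.3/239 = 0.6498 = 64.98%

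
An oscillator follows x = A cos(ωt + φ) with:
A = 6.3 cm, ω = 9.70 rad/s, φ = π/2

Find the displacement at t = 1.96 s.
x = A cos(ωt + φ) = 6.3×cos(9.7×1.96 + π/2) = -1.019 cm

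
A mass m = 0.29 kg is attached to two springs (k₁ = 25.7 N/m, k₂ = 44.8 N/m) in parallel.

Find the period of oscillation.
k_eq = k₁+k₂ = 70.5 N/m
T = 2π√(m/k_eq) = 2π√(0.29/70.5) = 0.403 s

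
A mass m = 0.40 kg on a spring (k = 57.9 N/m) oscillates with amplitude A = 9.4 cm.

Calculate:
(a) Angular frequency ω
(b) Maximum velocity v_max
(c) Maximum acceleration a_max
ω = √(k/m) = √(57.9/0.4) = 12.03 rad/s
v_max = ωA = 12.03×0.094 = 1.131 m/s
a_max = ω²A = 12.03²×0.094 = 13.61 m/s²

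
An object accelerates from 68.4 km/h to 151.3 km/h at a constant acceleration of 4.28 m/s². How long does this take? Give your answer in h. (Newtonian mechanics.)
t = (v - v₀)/a (with unit conversion) = 0.001495 h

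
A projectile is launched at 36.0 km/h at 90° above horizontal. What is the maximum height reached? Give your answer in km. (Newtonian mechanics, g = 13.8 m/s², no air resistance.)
H = v₀²sin²(θ)/(2g) (with unit conversion) = 0.003623 km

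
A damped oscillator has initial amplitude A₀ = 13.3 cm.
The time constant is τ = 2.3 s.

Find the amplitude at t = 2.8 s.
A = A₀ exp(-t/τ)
A = A₀ exp(−t/τ) = 13.3×exp(−2.8/2.3) = 3.937 cm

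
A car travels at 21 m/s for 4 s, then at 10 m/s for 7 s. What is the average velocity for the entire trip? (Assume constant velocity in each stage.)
d₁ = v₁t₁ = 21 × 4 = 84 m
d₂ = v₂t₂ = 10 × 7 = 70 m
d_total = 154 m, t_total = 11 s
v_avg = d_total/t_total = 154/11 = 14.0 m/s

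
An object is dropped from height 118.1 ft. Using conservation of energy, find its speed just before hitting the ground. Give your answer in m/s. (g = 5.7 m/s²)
mgh = ½mv² → v = √(2gh) = √(2×5.7×36) = 20.26 m/s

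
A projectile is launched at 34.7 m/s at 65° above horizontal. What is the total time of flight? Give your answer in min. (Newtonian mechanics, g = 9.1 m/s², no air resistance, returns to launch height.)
T = 2v₀sin(θ)/g (with unit conversion) = 0.1152 min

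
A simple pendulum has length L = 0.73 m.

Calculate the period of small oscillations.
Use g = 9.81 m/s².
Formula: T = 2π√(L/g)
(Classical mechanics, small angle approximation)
T = 2π√(L/g) = 2π√(0.73/9.81) = 1.714 s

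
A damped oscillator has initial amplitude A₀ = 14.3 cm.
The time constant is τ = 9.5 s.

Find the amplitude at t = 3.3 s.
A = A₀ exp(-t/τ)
A = A₀ exp(−t/τ) = 14.3×exp(−3.3/9.5) = 10.1 cm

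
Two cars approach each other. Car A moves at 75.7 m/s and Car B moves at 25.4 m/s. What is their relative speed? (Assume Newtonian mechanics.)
v_rel = v_A + v_B = 75.7 + 25.4 = 101.1 m/s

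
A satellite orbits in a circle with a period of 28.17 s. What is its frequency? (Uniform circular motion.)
f = 1/T = 1/28.17 = 0.0355 Hz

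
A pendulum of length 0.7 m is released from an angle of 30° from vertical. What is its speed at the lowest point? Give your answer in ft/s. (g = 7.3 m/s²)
h = L(1 − cosθ) = 0.7×(1 − cos30°) = 0.09378 m
v = √(2gh) = √(2×7.3×0.09378) = 1.17 m/s = 3.839 ft/s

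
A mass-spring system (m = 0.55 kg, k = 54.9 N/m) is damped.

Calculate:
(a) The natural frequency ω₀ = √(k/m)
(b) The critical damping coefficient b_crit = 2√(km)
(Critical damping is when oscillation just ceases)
ω₀ = √(k/m) = √(54.9/0.55) = 9.991 rad/s
b_crit = 2√(km) = 2√(54.9×0.55) = 10.99 kg/s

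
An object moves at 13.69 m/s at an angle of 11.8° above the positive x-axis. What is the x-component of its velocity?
vₓ = v cos(θ) = 13.69 × cos(11.8°) = 13.4 m/s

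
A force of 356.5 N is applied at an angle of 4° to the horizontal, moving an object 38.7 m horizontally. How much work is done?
W = Fd cosθ = 356.5×38.7×cos(4°) = 13763.0 J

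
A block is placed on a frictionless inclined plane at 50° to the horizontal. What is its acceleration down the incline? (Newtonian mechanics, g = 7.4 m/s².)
a = g sin(θ) = 7.4 × sin(50°) = 7.4 × 0.766 = 5.67 m/s²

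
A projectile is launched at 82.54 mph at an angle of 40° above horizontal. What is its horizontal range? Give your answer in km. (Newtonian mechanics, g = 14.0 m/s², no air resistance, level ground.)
R = v₀² sin(2θ) / g (with unit conversion) = 0.09577 km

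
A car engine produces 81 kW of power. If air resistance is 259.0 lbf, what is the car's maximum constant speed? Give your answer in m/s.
P = Fv → v = P/F = 81000 W / 1152 N = 70.31 m/s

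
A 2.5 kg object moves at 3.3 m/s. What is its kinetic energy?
KE = ½mv² = ½×2.5×3.3² = 13.6125 J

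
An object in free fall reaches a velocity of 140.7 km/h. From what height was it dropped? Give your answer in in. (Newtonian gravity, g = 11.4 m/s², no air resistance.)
h = v²/(2g) (with unit conversion) = 2638.0 in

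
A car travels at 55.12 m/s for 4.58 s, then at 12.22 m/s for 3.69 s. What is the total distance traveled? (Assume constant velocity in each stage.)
d₁ = v₁t₁ = 55.12 × 4.58 = 252.45 m
d₂ = v₂t₂ = 12.22 × 3.69 = 45.0918 m
d_total = 252.45 + 45.0918 = 297.54 m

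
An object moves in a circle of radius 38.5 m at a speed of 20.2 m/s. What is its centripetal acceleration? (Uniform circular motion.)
a_c = v²/r = 20.2²/38.5 = 408.04/38.5 = 10.6 m/s²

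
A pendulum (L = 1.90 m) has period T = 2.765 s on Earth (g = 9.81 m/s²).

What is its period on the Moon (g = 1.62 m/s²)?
T = 2π√(L/g), so T_moon/T_earth = √(g_earth/g_moon)
T_moon = 2π√(1.9/1.62) = 6.805 s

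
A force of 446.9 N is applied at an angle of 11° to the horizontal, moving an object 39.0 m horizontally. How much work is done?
W = Fd cosθ = 446.9×39.0×cos(11°) = 17109.0 J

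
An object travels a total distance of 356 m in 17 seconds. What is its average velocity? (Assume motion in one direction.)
v_avg = Δd / Δt = 356 / 17 = 20.94 m/s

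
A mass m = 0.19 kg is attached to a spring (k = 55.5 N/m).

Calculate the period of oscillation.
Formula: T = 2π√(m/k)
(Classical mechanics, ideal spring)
T = 2π√(m/k) = 2π√(0.19/55.5) = 0.3676 s; f = 1/T = 2.72 Hz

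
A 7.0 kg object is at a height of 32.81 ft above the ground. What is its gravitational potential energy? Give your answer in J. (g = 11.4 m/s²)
PE = mgh = 7 kg × 11.4 m/s² × 10 m = 798 J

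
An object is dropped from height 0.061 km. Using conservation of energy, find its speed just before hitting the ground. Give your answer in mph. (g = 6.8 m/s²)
mgh = ½mv² → v = √(2gh) = √(2×6.8×61) = 28.8 m/s = 64.43 mph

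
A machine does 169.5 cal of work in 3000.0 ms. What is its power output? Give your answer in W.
P = W/t = 709.2 J / 3 s = 236.4 W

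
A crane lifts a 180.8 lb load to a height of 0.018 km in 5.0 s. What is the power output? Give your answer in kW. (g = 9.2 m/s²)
W = mgh = 82.01×9.2×18 = 1.358e+04 J
P = W/t = 1.358e+04/5 = 2716 W = 2.716 kW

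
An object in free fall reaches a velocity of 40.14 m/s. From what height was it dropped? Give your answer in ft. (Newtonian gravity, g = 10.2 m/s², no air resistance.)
h = v²/(2g) (with unit conversion) = 259.1 ft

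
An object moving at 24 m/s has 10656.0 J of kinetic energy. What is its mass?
KE = ½mv² → m = 2KE/v² = 2×10656.0/24² = 37.0 kg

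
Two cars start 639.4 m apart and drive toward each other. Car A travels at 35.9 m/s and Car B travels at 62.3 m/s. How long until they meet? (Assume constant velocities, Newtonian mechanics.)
Combined speed: v_combined = 35.9 + 62.3 = 98.2 m/s
Time to meet: t = d/98.2 = 639.4/98.2 = 6.51 s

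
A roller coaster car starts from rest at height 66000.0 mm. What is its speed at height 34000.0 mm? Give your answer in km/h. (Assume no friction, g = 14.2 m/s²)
mgh₁ = ½mv₂² + mgh₂ → v₂ = √(2g(h₁−h₂)) = √(2×14.2×(66−34)) = 30.15 m/s = 108.5 km/h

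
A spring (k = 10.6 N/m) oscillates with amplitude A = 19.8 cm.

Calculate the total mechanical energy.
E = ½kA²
E = ½kA² = ½×10.6×(0.198)² = 0.2078 J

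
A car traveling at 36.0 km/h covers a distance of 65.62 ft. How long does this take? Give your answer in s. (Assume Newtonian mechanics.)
t = d/v (with unit conversion) = 2.0 s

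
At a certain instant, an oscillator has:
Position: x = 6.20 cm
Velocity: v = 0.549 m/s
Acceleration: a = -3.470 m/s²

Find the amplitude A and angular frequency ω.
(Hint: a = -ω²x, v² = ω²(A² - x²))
a = −ω²x → ω = √(|a|/x) = √(3.47/0.062) = 7.481 rad/s
v² = ω²(A² − x²) → A = √(x² + v²/ω²) = √(0.062² + 0.549²/7.481²) = 0.09607 m = 9.607 cm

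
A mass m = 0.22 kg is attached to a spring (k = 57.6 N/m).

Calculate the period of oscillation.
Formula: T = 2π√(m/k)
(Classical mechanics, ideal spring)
T = 2π√(m/k) = 2π√(0.22/57.6) = 0.3883 s; f = 1/T = 2.575 Hz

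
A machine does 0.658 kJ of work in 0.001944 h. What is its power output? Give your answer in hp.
P = W/t = 658 J / 6.998 s = 94.02 W = 0.1261 hp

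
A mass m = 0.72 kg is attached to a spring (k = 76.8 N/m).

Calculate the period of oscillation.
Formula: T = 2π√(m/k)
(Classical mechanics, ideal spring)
T = 2π√(m/k) = 2π√(0.72/76.8) = 0.6084 s; f = 1/T = 1.644 Hz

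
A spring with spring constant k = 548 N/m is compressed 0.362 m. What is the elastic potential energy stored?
PE = ½kx² = ½×548×0.362² = 35.91 J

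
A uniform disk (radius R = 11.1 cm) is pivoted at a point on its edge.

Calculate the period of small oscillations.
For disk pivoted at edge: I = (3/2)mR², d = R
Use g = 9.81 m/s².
I/m = (3/2)R² = 0.01848 m²; d = R = 0.111 m
T = 2π√((3/2)R²/(gR)) = 2π√(3R/(2g)) = 0.8186 s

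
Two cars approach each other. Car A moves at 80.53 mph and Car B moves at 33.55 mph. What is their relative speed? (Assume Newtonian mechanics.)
v_rel = v_A + v_B = 80.53 + 33.55 = 114.1 mph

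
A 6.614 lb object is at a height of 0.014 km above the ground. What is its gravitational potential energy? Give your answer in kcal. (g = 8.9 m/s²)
PE = mgh = 3 kg × 8.9 m/s² × 14 m = 373.8 J = 0.08934 kcal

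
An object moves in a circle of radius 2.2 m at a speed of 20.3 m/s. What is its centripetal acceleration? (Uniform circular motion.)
a_c = v²/r = 20.3²/2.2 = 412.09/2.2 = 187.31 m/s²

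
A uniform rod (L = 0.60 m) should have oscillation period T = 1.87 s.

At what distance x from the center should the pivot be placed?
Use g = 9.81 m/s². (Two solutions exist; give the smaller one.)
T = 2π√((L²/12 + x²)/(gx)). Let c = T²g/(4π²) = 0.8689.
x² − cx + L²/12 = 0 → x = (c − √(c² − L²/3))/2 = 0.03602 m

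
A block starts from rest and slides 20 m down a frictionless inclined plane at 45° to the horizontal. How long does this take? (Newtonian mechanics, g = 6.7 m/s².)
a = g sin(θ) = 6.7 × sin(45°) = 4.74 m/s²
t = √(2d/a) = √(2 × 20 / 4.74) = 2.91 s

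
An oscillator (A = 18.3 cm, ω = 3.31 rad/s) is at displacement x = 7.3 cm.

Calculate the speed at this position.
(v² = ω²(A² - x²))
v = ω√(A² − x²) = 3.31×√(0.183² − 0.073²) = 0.5554 m/s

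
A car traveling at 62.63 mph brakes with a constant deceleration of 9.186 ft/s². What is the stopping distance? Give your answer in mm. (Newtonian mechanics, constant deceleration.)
d = v₀² / (2a) (with unit conversion) = 140000.0 mm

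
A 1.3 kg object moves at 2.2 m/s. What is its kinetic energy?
KE = ½mv² = ½×1.3×2.2² = 3.146 J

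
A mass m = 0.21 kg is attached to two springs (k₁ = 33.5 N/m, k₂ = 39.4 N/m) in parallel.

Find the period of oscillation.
k_eq = k₁+k₂ = 72.9 N/m
T = 2π√(m/k_eq) = 2π√(0.21/72.9) = 0.3372 s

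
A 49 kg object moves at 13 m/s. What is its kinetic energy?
KE = ½mv² = ½×49×13² = 4140.5 J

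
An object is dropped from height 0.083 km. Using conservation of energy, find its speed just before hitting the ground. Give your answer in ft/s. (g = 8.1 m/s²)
mgh = ½mv² → v = √(2gh) = √(2×8.1×83) = 36.67 m/s = 120.3 ft/s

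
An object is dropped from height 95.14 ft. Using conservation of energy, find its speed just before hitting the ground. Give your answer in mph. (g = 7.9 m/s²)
mgh = ½mv² → v = √(2gh) = √(2×7.9×29) = 21.41 m/s = 47.88 mph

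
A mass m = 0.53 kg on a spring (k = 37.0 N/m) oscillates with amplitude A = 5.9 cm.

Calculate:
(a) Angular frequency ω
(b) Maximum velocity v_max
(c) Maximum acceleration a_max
ω = √(k/m) = √(37.0/0.53) = 8.355 rad/s
v_max = ωA = 8.355×0.059 = 0.493 m/s
a_max = ω²A = 8.355²×0.059 = 4.119 m/s²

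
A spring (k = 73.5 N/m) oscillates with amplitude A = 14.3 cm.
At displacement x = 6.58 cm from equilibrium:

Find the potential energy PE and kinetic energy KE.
E_total = ½kA² = ½×73.5×(0.143)² = 0.7515 J
PE = ½kx² = ½×73.5×(0.0658)² = 0.1591 J
KE = E_total − PE = 0.5924 J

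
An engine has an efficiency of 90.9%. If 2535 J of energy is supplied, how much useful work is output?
W_out = η × W_in = 0.909 × 2535 = 2304.3 J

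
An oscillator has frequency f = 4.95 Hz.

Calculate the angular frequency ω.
ω = 2πf = 2π×4.95 = 31.1 rad/s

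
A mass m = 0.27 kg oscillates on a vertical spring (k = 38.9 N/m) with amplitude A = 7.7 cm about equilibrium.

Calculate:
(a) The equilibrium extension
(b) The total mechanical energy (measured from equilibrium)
x_eq = mg/k = 0.27×9.81/38.9 = 0.06809 m = 6.809 cm
E = ½kA² = ½×38.9×(0.077)² = 0.1153 J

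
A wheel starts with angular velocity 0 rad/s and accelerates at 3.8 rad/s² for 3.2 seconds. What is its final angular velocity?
ω = ω₀ + αt = 0 + 3.8 × 3.2 = 12.16 rad/s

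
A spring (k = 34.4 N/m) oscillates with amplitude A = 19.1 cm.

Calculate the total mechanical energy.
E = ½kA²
E = ½kA² = ½×34.4×(0.191)² = 0.6275 J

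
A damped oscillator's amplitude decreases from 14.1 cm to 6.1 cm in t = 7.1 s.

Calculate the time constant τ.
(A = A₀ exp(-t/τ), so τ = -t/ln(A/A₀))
A/A₀ = 6.1/14.1 = 0.4326; ln(A/A₀) = -0.8379
τ = −t/ln(A/A₀) = −7.1/-0.8379 = 8.474 s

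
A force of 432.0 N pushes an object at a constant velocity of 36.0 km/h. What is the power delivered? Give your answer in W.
P = Fv = 432 N × 10 m/s = 4320 W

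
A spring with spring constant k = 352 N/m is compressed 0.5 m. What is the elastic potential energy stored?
PE = ½kx² = ½×352×0.5² = 44.0 J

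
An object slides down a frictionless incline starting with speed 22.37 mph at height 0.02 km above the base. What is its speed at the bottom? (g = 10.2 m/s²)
½mv₀² + mgh = ½mv² → v = √(v₀² + 2gh) = √(10² + 2×10.2×20) = 22.54 m/s = 50.42 mph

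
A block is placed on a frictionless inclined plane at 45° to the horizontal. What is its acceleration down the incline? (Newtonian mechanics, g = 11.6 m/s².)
a = g sin(θ) = 11.6 × sin(45°) = 11.6 × 0.7071 = 8.2 m/s²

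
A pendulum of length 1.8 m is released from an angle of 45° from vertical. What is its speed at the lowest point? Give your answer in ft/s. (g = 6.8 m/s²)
h = L(1 − cosθ) = 1.8×(1 − cos45°) = 0.5272 m
v = √(2gh) = √(2×6.8×0.5272) = 2.678 m/s = 8.785 ft/s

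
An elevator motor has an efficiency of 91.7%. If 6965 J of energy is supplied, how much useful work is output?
W_out = η × W_in = 0.917 × 6965 = 6386.9 J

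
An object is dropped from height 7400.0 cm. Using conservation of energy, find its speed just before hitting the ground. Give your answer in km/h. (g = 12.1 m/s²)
mgh = ½mv² → v = √(2gh) = √(2×12.1×74) = 42.32 m/s = 152.3 km/h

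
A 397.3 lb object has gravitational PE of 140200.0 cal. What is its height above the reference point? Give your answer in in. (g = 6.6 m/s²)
PE = mgh → h = PE/(mg) = 5.866e+05 J / (180.2 kg × 6.6 m/s²) = 493.2 m = 19420.0 in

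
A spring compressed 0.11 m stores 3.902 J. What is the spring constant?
PE = ½kx² → k = 2PE/x² = 2×3.902/0.11² = 645.0 N/m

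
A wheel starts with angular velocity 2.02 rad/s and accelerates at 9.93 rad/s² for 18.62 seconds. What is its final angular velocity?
ω = ω₀ + αt = 2.02 + 9.93 × 18.62 = 186.92 rad/s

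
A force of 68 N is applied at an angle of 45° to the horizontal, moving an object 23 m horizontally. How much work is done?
W = Fd cosθ = 68×23×cos(45°) = 1105.9 J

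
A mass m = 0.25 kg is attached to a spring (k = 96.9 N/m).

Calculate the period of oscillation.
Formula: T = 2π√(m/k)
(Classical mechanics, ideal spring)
T = 2π√(m/k) = 2π√(0.25/96.9) = 0.3191 s; f = 1/T = 3.133 Hz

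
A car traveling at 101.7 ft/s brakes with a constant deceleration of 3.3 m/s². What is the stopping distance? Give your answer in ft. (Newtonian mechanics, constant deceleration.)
d = v₀² / (2a) (with unit conversion) = 477.7 ft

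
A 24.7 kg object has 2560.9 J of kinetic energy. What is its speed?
KE = ½mv² → v = √(2KE/m) = √(2×2560.9/24.7) = 14.4 m/s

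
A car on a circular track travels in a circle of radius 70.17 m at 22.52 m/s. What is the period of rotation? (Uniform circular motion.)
T = 2πr/v = 2π×70.17/22.52 = 19.58 s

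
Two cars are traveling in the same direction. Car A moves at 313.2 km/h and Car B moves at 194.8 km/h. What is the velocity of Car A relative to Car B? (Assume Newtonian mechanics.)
v_rel = v_A - v_B = 313.2 - 194.8 = 118.4 km/h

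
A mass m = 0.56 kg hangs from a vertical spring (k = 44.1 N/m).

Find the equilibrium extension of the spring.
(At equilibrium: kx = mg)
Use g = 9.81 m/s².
x_eq = mg/k = 0.56×9.81/44.1 = 0.1246 m = 12.46 cm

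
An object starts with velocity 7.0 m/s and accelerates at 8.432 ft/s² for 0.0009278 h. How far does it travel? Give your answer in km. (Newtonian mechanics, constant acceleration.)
d = v₀t + ½at² (with unit conversion) = 0.03772 km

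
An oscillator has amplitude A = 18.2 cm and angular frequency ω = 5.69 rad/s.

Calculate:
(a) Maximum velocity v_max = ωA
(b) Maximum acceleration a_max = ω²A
v_max = ωA = 5.69×0.182 = 1.036 m/s
a_max = ω²A = 5.69²×0.182 = 5.892 m/s²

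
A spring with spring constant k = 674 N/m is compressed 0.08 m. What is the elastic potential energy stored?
PE = ½kx² = ½×674×0.08² = 2.157 J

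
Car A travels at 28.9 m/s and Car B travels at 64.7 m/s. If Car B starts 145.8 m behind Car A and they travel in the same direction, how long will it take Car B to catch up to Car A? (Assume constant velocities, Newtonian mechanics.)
Relative speed: v_rel = 64.7 - 28.9 = 35.8 m/s
Time to catch: t = d₀/v_rel = 145.8/35.8 = 4.07 s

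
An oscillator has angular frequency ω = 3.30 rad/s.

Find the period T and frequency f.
T = 2π/ω = 2π/3.3 = 1.904 s; f = ω/2π = 0.5252 Hz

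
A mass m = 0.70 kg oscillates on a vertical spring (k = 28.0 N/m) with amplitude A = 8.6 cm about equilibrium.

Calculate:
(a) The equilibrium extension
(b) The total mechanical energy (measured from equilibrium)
x_eq = mg/k = 0.7×9.81/28.0 = 0.2452 m = 24.52 cm
E = ½kA² = ½×28.0×(0.086)² = 0.1035 J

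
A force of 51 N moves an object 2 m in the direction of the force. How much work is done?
W = Fd = 51×2 = 102.0 J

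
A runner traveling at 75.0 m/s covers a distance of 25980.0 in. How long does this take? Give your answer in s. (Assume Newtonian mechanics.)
t = d/v (with unit conversion) = 8.799 s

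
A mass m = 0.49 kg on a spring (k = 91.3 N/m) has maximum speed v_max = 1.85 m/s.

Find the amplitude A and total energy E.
½mv²_max = ½kA² → A = v_max√(m/k) = 1.85×√(0.49/91.3) = 0.1355 m = 13.55 cm
E = ½mv²_max = ½×0.49×1.85² = 0.8385 J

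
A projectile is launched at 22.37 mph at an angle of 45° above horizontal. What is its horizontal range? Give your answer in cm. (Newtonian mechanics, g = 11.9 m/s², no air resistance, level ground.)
R = v₀² sin(2θ) / g (with unit conversion) = 840.4 cm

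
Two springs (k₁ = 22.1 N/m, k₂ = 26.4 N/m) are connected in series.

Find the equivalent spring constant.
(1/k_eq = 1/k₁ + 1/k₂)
1/k_eq = 1/22.1 + 1/26.4 = 0.083128; k_eq = 12.03 N/m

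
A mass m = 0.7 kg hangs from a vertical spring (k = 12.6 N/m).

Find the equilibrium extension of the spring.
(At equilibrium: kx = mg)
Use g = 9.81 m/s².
x_eq = mg/k = 0.7×9.81/12.6 = 0.545 m = 54.5 cm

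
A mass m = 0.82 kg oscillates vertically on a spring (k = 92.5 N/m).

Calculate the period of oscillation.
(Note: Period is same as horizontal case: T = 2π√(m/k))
T = 2π√(m/k) = 2π√(0.82/92.5) = 0.5916 s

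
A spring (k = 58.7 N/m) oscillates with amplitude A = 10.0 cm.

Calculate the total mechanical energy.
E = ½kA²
E = ½kA² = ½×58.7×(0.1)² = 0.2935 J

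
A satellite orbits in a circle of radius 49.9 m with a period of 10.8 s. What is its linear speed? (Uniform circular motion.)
v = 2πr/T = 2π×49.9/10.8 = 29.03 m/s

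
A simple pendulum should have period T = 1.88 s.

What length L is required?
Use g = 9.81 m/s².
T = 2π√(L/g) → L = g(T/2π)² = 9.81×(1.88/2π)² = 0.8783 m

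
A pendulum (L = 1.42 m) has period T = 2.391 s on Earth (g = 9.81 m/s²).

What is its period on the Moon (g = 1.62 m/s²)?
T = 2π√(L/g), so T_moon/T_earth = √(g_earth/g_moon)
T_moon = 2π√(1.42/1.62) = 5.883 s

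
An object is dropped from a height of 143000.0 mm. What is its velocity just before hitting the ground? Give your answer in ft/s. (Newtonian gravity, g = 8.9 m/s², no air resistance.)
v = √(2gh) (with unit conversion) = 165.5 ft/s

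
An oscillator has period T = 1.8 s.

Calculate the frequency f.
f = 1/T = 1/1.8 = 0.5556 Hz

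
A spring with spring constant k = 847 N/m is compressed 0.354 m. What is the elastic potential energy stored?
PE = ½kx² = ½×847×0.354² = 53.07 J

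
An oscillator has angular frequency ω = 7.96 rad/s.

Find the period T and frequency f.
T = 2π/ω = 2π/7.96 = 0.7893 s; f = ω/2π = 1.267 Hz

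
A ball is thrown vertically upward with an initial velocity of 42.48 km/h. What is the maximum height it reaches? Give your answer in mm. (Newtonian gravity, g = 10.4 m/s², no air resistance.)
h_max = v₀²/(2g) (with unit conversion) = 6694.0 mm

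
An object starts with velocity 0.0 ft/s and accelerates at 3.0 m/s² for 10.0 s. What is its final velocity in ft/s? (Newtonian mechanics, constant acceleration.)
v = v₀ + at (with unit conversion) = 98.43 ft/s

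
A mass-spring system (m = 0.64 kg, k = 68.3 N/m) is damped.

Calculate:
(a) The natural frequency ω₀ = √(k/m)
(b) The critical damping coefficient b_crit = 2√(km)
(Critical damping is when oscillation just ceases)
ω₀ = √(k/m) = √(68.3/0.64) = 10.33 rad/s
b_crit = 2√(km) = 2√(68.3×0.64) = 13.22 kg/s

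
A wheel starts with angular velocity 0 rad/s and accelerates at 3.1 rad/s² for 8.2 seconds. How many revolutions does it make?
θ = ω₀t + ½αt² = 0×8.2 + ½×3.1×8.2² = 104.22 rad
Revolutions = θ/(2π) = 104.22/(2π) = 16.59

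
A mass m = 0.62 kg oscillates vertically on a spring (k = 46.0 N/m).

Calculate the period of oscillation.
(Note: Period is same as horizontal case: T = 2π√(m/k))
T = 2π√(m/k) = 2π√(0.62/46.0) = 0.7295 s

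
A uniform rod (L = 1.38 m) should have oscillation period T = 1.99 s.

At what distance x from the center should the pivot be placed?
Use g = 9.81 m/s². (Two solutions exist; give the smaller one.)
T = 2π√((L²/12 + x²)/(gx)). Let c = T²g/(4π²) = 0.984.
x² − cx + L²/12 = 0 → x = (c − √(c² − L²/3))/2 = 0.2033 m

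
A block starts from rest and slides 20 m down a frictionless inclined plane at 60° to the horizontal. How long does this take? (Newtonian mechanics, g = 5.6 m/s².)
a = g sin(θ) = 5.6 × sin(60°) = 4.85 m/s²
t = √(2d/a) = √(2 × 20 / 4.85) = 2.87 s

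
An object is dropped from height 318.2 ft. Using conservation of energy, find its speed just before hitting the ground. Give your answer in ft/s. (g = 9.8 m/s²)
mgh = ½mv² → v = √(2gh) = √(2×9.8×96.99) = 43.6 m/s = 143.0 ft/s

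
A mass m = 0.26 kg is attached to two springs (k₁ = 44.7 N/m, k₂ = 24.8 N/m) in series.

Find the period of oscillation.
k_eq = k₁k₂/(k₁+k₂) = 15.95 N/m
T = 2π√(m/k_eq) = 2π√(0.26/15.95) = 0.8022 s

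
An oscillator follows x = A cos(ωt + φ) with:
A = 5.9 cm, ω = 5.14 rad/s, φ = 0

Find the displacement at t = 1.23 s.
x = A cos(ωt + φ) = 5.9×cos(5.14×1.23 + 0) = 5.896 cm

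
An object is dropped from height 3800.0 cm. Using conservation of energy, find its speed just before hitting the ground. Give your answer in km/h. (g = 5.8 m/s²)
mgh = ½mv² → v = √(2gh) = √(2×5.8×38) = 21 m/s = 75.58 km/h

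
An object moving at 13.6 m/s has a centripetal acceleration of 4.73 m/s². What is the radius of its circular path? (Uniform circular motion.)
r = v²/a_c = 13.6²/4.73 = 39.1 m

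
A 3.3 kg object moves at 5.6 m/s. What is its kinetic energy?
KE = ½mv² = ½×3.3×5.6² = 51.744 J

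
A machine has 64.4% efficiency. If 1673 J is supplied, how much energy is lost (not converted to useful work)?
W_out = η × W_in = 0.644×1673 = 1077.4 J
W_lost = W_in − W_out = 1673 − 1077.4 = 595.59 J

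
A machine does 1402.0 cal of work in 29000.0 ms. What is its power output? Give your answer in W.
P = W/t = 5866 J / 29 s = 202.3 W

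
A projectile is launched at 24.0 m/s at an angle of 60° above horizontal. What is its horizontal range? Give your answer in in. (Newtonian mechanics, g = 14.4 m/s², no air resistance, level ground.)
R = v₀² sin(2θ) / g (with unit conversion) = 1364.0 in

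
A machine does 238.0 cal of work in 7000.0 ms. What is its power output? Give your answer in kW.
P = W/t = 995.8 J / 7 s = 142.3 W = 0.1423 kW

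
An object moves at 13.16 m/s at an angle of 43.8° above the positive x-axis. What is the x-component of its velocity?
vₓ = v cos(θ) = 13.16 × cos(43.8°) = 9.5 m/s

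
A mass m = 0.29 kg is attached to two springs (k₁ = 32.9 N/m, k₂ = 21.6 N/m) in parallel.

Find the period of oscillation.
k_eq = k₁+k₂ = 54.5 N/m
T = 2π√(m/k_eq) = 2π√(0.29/54.5) = 0.4583 s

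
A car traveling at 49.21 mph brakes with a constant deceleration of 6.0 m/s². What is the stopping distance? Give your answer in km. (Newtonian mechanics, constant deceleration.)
d = v₀² / (2a) (with unit conversion) = 0.04033 km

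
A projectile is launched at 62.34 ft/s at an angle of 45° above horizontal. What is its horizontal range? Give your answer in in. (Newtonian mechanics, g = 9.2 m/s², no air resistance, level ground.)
R = v₀² sin(2θ) / g (with unit conversion) = 1545.0 in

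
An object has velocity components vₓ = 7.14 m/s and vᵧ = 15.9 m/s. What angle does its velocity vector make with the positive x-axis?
θ = arctan(vᵧ/vₓ) = arctan(15.9/7.14) = 65.82°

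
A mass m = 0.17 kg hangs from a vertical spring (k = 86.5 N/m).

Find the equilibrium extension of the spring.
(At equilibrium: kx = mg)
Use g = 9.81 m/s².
x_eq = mg/k = 0.17×9.81/86.5 = 0.01928 m = 1.928 cm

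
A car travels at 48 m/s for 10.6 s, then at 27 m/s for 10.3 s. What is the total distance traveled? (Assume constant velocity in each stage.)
d₁ = v₁t₁ = 48 × 10.6 = 508.8 m
d₂ = v₂t₂ = 27 × 10.3 = 278.1 m
d_total = 508.8 + 278.1 = 786.9 m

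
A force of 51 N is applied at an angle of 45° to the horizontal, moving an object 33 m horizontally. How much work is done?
W = Fd cosθ = 51×33×cos(45°) = 1190.1 J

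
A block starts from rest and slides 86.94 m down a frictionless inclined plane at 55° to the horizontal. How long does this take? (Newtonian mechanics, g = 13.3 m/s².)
a = g sin(θ) = 13.3 × sin(55°) = 10.89 m/s²
t = √(2d/a) = √(2 × 86.94 / 10.89) = 3.99 s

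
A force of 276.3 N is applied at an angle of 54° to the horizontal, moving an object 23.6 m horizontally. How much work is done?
W = Fd cosθ = 276.3×23.6×cos(54°) = 3832.8 J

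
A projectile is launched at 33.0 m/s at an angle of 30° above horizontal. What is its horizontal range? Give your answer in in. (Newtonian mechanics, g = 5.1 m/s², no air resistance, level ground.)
R = v₀² sin(2θ) / g (with unit conversion) = 7280.0 in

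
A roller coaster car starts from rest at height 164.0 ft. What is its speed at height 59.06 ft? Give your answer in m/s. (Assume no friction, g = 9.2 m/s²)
mgh₁ = ½mv₂² + mgh₂ → v₂ = √(2g(h₁−h₂)) = √(2×9.2×(49.99−18)) = 24.26 m/s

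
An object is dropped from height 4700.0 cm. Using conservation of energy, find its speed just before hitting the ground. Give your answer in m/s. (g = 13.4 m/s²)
mgh = ½mv² → v = √(2gh) = √(2×13.4×47) = 35.49 m/s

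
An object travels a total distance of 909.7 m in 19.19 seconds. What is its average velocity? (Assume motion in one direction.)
v_avg = Δd / Δt = 909.7 / 19.19 = 47.4 m/s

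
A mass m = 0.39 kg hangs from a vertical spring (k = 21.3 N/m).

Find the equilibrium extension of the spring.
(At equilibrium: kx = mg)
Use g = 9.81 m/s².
x_eq = mg/k = 0.39×9.81/21.3 = 0.1796 m = 17.96 cm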